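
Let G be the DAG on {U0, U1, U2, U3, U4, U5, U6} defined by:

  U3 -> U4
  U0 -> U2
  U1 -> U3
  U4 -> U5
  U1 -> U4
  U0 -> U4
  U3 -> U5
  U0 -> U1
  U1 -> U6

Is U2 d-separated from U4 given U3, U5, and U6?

No

We examine all 4 paths between U2 and U4:
Path 1: U2 ← U0 → U4
  U0 is a fork and U0 is not conditioned on — no node blocks this path, so it is active.
Path 2: U2 ← U0 → U1 → U4
  U0 is a fork and U0 is not conditioned on; U1 is a chain and U1 is not conditioned on — no node blocks this path, so it is active.
Path 3: U2 ← U0 → U1 → U3 → U5 ← U4
  U3 is a chain here and U3 is conditioned on, so the path is blocked at U3.
Path 4: U2 ← U0 → U1 → U3 → U4
  U3 is a chain here and U3 is conditioned on, so the path is blocked at U3.
Since the path U2 ← U0 → U4 is active, U2 and U4 are not d-separated given {U3, U5, U6}.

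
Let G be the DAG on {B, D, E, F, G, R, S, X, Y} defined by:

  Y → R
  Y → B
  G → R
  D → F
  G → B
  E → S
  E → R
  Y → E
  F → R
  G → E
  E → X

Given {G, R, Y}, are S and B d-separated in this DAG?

We examine all 6 paths between S and B:
Path 1: S ← E ← G → R ← Y → B
  G is a fork here and G is conditioned on, so the path is blocked at G.
Path 2: S ← E ← G → B
  G is a fork here and G is conditioned on, so the path is blocked at G.
Path 3: S ← E ← Y → R ← G → B
  Y is a fork here and Y is conditioned on, so the path is blocked at Y.
Path 4: S ← E ← Y → B
  Y is a fork here and Y is conditioned on, so the path is blocked at Y.
Path 5: S ← E → R ← G → B
  G is a fork here and G is conditioned on, so the path is blocked at G.
Path 6: S ← E → R ← Y → B
  Y is a fork here and Y is conditioned on, so the path is blocked at Y.
Every path is blocked, so S and B are d-separated given {G, R, Y}.

Yes — S and B are d-separated given {G, R, Y}.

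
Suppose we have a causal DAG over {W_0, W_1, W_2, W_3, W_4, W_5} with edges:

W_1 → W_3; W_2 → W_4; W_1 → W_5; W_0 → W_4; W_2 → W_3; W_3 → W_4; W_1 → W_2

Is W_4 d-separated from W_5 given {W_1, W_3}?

Yes

We examine all 4 paths between W_4 and W_5:
Path 1: W_4 ← W_3 ← W_2 ← W_1 → W_5
  W_3 is a chain here and W_3 is conditioned on, so the path is blocked at W_3.
Path 2: W_4 ← W_3 ← W_1 → W_5
  W_3 is a chain here and W_3 is conditioned on, so the path is blocked at W_3.
Path 3: W_4 ← W_2 → W_3 ← W_1 → W_5
  W_1 is a fork here and W_1 is conditioned on, so the path is blocked at W_1.
Path 4: W_4 ← W_2 ← W_1 → W_5
  W_1 is a fork here and W_1 is conditioned on, so the path is blocked at W_1.
Every path is blocked, so W_4 and W_5 are d-separated given {W_1, W_3}.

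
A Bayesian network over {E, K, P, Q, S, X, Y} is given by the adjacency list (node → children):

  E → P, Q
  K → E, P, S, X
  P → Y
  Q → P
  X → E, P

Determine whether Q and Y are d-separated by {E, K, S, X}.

No — Q and Y are not d-separated given {E, K, S, X}.

There are 6 undirected paths between Q and Y; checking each against the conditioning set {E, K, S, X}:
Path 1: Q ← E ← X → P → Y
  E is a chain here and E is conditioned on, so the path is blocked at E.
Path 2: Q ← E ← X ← K → P → Y
  E is a chain here and E is conditioned on, so the path is blocked at E.
Path 3: Q ← E → P → Y
  E is a fork here and E is conditioned on, so the path is blocked at E.
Path 4: Q ← E ← K → X → P → Y
  E is a chain here and E is conditioned on, so the path is blocked at E.
Path 5: Q ← E ← K → P → Y
  E is a chain here and E is conditioned on, so the path is blocked at E.
Path 6: Q → P → Y
  P is a chain and P is not conditioned on — no node blocks this path, so it is active.
Because an active path exists, Q and Y are not d-separated.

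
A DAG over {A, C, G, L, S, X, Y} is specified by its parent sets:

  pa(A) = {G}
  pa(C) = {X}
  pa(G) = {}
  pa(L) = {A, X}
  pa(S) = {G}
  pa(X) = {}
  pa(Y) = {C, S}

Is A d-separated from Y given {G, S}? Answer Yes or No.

Yes

We examine all 2 paths between A and Y:
Path 1: A → L ← X → C → Y
  L is a collider here and neither L nor any of its descendants is conditioned on, so the collider stays closed — the path is blocked at L.
Path 2: A ← G → S → Y
  G is a fork here and G is conditioned on, so the path is blocked at G.
All paths are blocked; A ⊥ Y | {G, S} holds.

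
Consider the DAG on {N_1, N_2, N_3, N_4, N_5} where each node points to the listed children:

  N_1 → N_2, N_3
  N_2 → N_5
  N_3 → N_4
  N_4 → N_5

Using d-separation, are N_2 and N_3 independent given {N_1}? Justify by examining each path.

2 paths connect N_2 and N_3; each must be blocked for d-separation to hold:
Path 1: N_2 ← N_1 → N_3
  N_1 is a fork here and N_1 is conditioned on, so the path is blocked at N_1.
Path 2: N_2 → N_5 ← N_4 ← N_3
  N_5 is a collider here and neither N_5 nor any of its descendants is conditioned on, so the collider stays closed — the path is blocked at N_5.
Since every path is blocked, d-separation holds.

Yes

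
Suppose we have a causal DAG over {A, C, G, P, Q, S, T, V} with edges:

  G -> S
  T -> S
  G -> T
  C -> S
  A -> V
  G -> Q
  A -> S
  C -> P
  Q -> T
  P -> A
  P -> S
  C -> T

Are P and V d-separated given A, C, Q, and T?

We examine all 6 paths between P and V:
  1. P → A → V — A:chain[blocks] ⇒ blocked
  2. P ← C → T ← G → S ← A → V — C:fork[blocks]; T:collider[open]; G:fork[open]; S:collider[blocks]; A:fork[blocks] ⇒ blocked
  3. P ← C → T ← Q ← G → S ← A → V — C:fork[blocks]; T:collider[open]; Q:chain[blocks]; G:fork[open]; S:collider[blocks]; A:fork[blocks] ⇒ blocked
  4. P ← C → T → S ← A → V — C:fork[blocks]; T:chain[blocks]; S:collider[blocks]; A:fork[blocks] ⇒ blocked
  5. P ← C → S ← A → V — C:fork[blocks]; S:collider[blocks]; A:fork[blocks] ⇒ blocked
  6. P → S ← A → V — S:collider[blocks]; A:fork[blocks] ⇒ blocked
All paths are blocked; P ⊥ V | {A, C, Q, T} holds.

Yes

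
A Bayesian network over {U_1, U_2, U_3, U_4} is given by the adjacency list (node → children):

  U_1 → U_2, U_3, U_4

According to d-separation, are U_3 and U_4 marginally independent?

The only undirected path from U_3 to U_4 is:
  1. U_3 ← U_1 → U_4 — U_1:fork[open] ⇒ active
Since the path U_3 ← U_1 → U_4 is active, U_3 and U_4 are not d-separated given ∅.

No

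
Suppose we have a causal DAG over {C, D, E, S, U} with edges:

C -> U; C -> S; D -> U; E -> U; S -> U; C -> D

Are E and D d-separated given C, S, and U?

There are 3 undirected paths between E and D; checking each against the conditioning set {C, S, U}:
Path 1: E → U ← S ← C → D
  S is a chain here and S is conditioned on, so the path is blocked at S.
Path 2: E → U ← C → D
  C is a fork here and C is conditioned on, so the path is blocked at C.
Path 3: E → U ← D
  U is a collider and U is conditioned on, which opens it — no node blocks this path, so it is active.
At least one path is unblocked, so d-separation fails.

No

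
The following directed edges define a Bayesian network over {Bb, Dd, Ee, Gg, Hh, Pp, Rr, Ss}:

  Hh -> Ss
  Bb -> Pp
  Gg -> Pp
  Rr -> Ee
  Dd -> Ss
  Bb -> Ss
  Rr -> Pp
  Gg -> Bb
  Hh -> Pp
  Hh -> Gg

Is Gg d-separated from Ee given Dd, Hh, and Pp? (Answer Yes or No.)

No

We examine all 5 paths between Gg and Ee:
  1. Gg ← Hh → Ss ← Bb → Pp ← Rr → Ee — Hh:fork[blocks]; Ss:collider[blocks]; Bb:fork[open]; Pp:collider[open]; Rr:fork[open] ⇒ blocked
  2. Gg ← Hh → Pp ← Rr → Ee — Hh:fork[blocks]; Pp:collider[open]; Rr:fork[open] ⇒ blocked
  3. Gg → Pp ← Rr → Ee — Pp:collider[open]; Rr:fork[open] ⇒ active
  4. Gg → Bb → Ss ← Hh → Pp ← Rr → Ee — Bb:chain[open]; Ss:collider[blocks]; Hh:fork[blocks]; Pp:collider[open]; Rr:fork[open] ⇒ blocked
  5. Gg → Bb → Pp ← Rr → Ee — Bb:chain[open]; Pp:collider[open]; Rr:fork[open] ⇒ active
At least one path is unblocked, so d-separation fails.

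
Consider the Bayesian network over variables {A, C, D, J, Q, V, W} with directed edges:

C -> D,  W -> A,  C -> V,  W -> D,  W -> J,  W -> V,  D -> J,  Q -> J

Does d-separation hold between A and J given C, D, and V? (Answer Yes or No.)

3 paths connect A and J; each must be blocked for d-separation to hold:
  1. A ← W → V ← C → D → J — W:fork[open]; V:collider[open]; C:fork[blocks]; D:chain[blocks] ⇒ blocked
  2. A ← W → J — W:fork[open] ⇒ active
  3. A ← W → D → J — W:fork[open]; D:chain[blocks] ⇒ blocked
At least one path is unblocked, so d-separation fails.

No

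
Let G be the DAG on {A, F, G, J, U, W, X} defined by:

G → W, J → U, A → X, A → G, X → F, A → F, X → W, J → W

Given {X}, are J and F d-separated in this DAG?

We examine all 4 paths between J and F:
Path 1: J → W ← G ← A → X → F
  W is a collider here and neither W nor any of its descendants is conditioned on, so the collider stays closed — the path is blocked at W.
Path 2: J → W ← G ← A → F
  W is a collider here and neither W nor any of its descendants is conditioned on, so the collider stays closed — the path is blocked at W.
Path 3: J → W ← X ← A → F
  W is a collider here and neither W nor any of its descendants is conditioned on, so the collider stays closed — the path is blocked at W.
Path 4: J → W ← X → F
  W is a collider here and neither W nor any of its descendants is conditioned on, so the collider stays closed — the path is blocked at W.
Every path is blocked, so J and F are d-separated given {X}.

Yes — J and F are d-separated given {X}.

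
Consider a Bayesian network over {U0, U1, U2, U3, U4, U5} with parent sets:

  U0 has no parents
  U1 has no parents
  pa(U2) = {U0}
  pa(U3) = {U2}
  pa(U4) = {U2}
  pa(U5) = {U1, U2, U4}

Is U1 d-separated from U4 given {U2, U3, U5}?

We examine all 2 paths between U1 and U4:
Path 1: U1 → U5 ← U4
  U5 is a collider and U5 is conditioned on, which opens it — no node blocks this path, so it is active.
Path 2: U1 → U5 ← U2 → U4
  U2 is a fork here and U2 is conditioned on, so the path is blocked at U2.
Because an active path exists, U1 and U4 are not d-separated.

No — U1 and U4 are not d-separated given {U2, U3, U5}.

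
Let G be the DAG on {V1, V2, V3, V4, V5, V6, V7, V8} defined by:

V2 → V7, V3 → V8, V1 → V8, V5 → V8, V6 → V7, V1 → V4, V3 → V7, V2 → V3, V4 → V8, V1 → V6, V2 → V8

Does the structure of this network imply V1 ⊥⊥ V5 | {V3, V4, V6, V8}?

No

We examine all 6 paths between V1 and V5:
  1. V1 → V6 → V7 ← V2 → V3 → V8 ← V5 — V6:chain[blocks]; V7:collider[blocks]; V2:fork[open]; V3:chain[blocks]; V8:collider[open] ⇒ blocked
  2. V1 → V6 → V7 ← V2 → V8 ← V5 — V6:chain[blocks]; V7:collider[blocks]; V2:fork[open]; V8:collider[open] ⇒ blocked
  3. V1 → V6 → V7 ← V3 ← V2 → V8 ← V5 — V6:chain[blocks]; V7:collider[blocks]; V3:chain[blocks]; V2:fork[open]; V8:collider[open] ⇒ blocked
  4. V1 → V6 → V7 ← V3 → V8 ← V5 — V6:chain[blocks]; V7:collider[blocks]; V3:fork[blocks]; V8:collider[open] ⇒ blocked
  5. V1 → V4 → V8 ← V5 — V4:chain[blocks]; V8:collider[open] ⇒ blocked
  6. V1 → V8 ← V5 — V8:collider[open] ⇒ active
Since the path V1 → V8 ← V5 is active, V1 and V5 are not d-separated given {V3, V4, V6, V8}.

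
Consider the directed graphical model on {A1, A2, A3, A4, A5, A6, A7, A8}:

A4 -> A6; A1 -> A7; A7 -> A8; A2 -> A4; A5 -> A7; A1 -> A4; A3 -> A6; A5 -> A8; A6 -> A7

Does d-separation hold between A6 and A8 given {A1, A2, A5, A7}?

Yes

We examine all 4 paths between A6 and A8:
Path 1: A6 ← A4 ← A1 → A7 → A8
  A1 is a fork here and A1 is conditioned on, so the path is blocked at A1.
Path 2: A6 ← A4 ← A1 → A7 ← A5 → A8
  A1 is a fork here and A1 is conditioned on, so the path is blocked at A1.
Path 3: A6 → A7 → A8
  A7 is a chain here and A7 is conditioned on, so the path is blocked at A7.
Path 4: A6 → A7 ← A5 → A8
  A5 is a fork here and A5 is conditioned on, so the path is blocked at A5.
Since every path is blocked, d-separation holds.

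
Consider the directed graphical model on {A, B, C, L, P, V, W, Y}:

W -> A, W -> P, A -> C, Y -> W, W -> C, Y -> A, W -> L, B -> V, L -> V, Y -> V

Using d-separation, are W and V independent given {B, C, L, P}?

Enumerating the 4 paths from W to V and testing each for blocking by {B, C, L, P}:
Path 1: W ← Y → V
  Y is a fork and Y is not conditioned on — no node blocks this path, so it is active.
Path 2: W → L → V
  L is a chain here and L is conditioned on, so the path is blocked at L.
Path 3: W → C ← A ← Y → V
  C is a collider and C is conditioned on, which opens it; A is a chain and A is not conditioned on; Y is a fork and Y is not conditioned on — no node blocks this path, so it is active.
Path 4: W → A ← Y → V
  A is a collider and its descendant C is conditioned on, which opens it; Y is a fork and Y is not conditioned on — no node blocks this path, so it is active.
At least one path is unblocked, so d-separation fails.

No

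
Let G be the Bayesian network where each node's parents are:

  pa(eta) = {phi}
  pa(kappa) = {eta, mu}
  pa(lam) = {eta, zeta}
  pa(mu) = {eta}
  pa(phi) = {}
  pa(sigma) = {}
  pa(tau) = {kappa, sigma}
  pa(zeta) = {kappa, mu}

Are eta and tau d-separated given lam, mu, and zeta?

We examine all 5 paths between eta and tau:
  1. eta → mu → zeta ← kappa → tau — mu:chain[blocks]; zeta:collider[open]; kappa:fork[open] ⇒ blocked
  2. eta → mu → kappa → tau — mu:chain[blocks]; kappa:chain[open] ⇒ blocked
  3. eta → lam ← zeta ← mu → kappa → tau — lam:collider[open]; zeta:chain[blocks]; mu:fork[blocks]; kappa:chain[open] ⇒ blocked
  4. eta → lam ← zeta ← kappa → tau — lam:collider[open]; zeta:chain[blocks]; kappa:fork[open] ⇒ blocked
  5. eta → kappa → tau — kappa:chain[open] ⇒ active
Since the path eta → kappa → tau is active, eta and tau are not d-separated given {lam, mu, zeta}.

No — eta and tau are not d-separated given {lam, mu, zeta}.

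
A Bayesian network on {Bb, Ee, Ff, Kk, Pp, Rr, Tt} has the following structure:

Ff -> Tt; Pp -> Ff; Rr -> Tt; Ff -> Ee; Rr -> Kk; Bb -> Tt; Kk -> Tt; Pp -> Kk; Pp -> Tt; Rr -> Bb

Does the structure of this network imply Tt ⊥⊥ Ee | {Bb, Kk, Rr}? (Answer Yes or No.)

No

We examine all 5 paths between Tt and Ee:
Path 1: Tt ← Ff → Ee
  Ff is a fork and Ff is not conditioned on — no node blocks this path, so it is active.
Path 2: Tt ← Bb ← Rr → Kk ← Pp → Ff → Ee
  Bb is a chain here and Bb is conditioned on, so the path is blocked at Bb.
Path 3: Tt ← Rr → Kk ← Pp → Ff → Ee
  Rr is a fork here and Rr is conditioned on, so the path is blocked at Rr.
Path 4: Tt ← Pp → Ff → Ee
  Pp is a fork and Pp is not conditioned on; Ff is a chain and Ff is not conditioned on — no node blocks this path, so it is active.
Path 5: Tt ← Kk ← Pp → Ff → Ee
  Kk is a chain here and Kk is conditioned on, so the path is blocked at Kk.
Because an active path exists, Tt and Ee are not d-separated.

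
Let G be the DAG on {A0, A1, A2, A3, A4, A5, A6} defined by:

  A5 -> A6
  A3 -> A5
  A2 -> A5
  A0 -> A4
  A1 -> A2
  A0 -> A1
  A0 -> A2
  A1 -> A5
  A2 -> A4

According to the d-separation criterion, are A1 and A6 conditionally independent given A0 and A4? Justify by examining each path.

There are 4 undirected paths between A1 and A6; checking each against the conditioning set {A0, A4}:
Path 1: A1 ← A0 → A2 → A5 → A6
  A0 is a fork here and A0 is conditioned on, so the path is blocked at A0.
Path 2: A1 ← A0 → A4 ← A2 → A5 → A6
  A0 is a fork here and A0 is conditioned on, so the path is blocked at A0.
Path 3: A1 → A2 → A5 → A6
  A2 is a chain and A2 is not conditioned on; A5 is a chain and A5 is not conditioned on — no node blocks this path, so it is active.
Path 4: A1 → A5 → A6
  A5 is a chain and A5 is not conditioned on — no node blocks this path, so it is active.
Since the path A1 → A2 → A5 → A6 is active, A1 and A6 are not d-separated given {A0, A4}.

No — A1 and A6 are not d-separated given {A0, A4}.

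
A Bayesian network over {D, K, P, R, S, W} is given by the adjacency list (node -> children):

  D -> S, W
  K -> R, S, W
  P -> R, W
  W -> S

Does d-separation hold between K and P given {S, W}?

No — K and P are not d-separated given {S, W}.

Enumerating the 4 paths from K to P and testing each for blocking by {S, W}:
Path 1: K → R ← P
  R is a collider here and neither R nor any of its descendants is conditioned on, so the collider stays closed — the path is blocked at R.
Path 2: K → W ← P
  W is a collider and W is conditioned on, which opens it — no node blocks this path, so it is active.
Path 3: K → S ← W ← P
  W is a chain here and W is conditioned on, so the path is blocked at W.
Path 4: K → S ← D → W ← P
  S is a collider and S is conditioned on, which opens it; D is a fork and D is not conditioned on; W is a collider and W is conditioned on, which opens it — no node blocks this path, so it is active.
Since the path K → W ← P is active, K and P are not d-separated given {S, W}.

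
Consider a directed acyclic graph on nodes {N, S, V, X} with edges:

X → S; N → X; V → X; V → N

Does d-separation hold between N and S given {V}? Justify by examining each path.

We examine all 2 paths between N and S:
  1. N ← V → X → S — V:fork[blocks]; X:chain[open] ⇒ blocked
  2. N → X → S — X:chain[open] ⇒ active
At least one path is unblocked, so d-separation fails.

No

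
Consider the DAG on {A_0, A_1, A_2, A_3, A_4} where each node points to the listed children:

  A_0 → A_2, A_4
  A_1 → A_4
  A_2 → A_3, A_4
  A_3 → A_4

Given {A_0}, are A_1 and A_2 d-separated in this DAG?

Yes

3 paths connect A_1 and A_2; each must be blocked for d-separation to hold:
Path 1: A_1 → A_4 ← A_3 ← A_2
  A_4 is a collider here and neither A_4 nor any of its descendants is conditioned on, so the collider stays closed — the path is blocked at A_4.
Path 2: A_1 → A_4 ← A_2
  A_4 is a collider here and neither A_4 nor any of its descendants is conditioned on, so the collider stays closed — the path is blocked at A_4.
Path 3: A_1 → A_4 ← A_0 → A_2
  A_4 is a collider here and neither A_4 nor any of its descendants is conditioned on, so the collider stays closed — the path is blocked at A_4.
All paths are blocked; A_1 ⊥ A_2 | {A_0} holds.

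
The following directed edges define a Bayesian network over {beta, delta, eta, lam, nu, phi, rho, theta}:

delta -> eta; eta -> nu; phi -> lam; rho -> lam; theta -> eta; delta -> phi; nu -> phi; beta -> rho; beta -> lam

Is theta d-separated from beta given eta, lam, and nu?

No

We examine all 4 paths between theta and beta:
Path 1: theta → eta → nu → phi → lam ← beta
  eta is a chain here and eta is conditioned on, so the path is blocked at eta.
Path 2: theta → eta → nu → phi → lam ← rho ← beta
  eta is a chain here and eta is conditioned on, so the path is blocked at eta.
Path 3: theta → eta ← delta → phi → lam ← beta
  eta is a collider and eta is conditioned on, which opens it; delta is a fork and delta is not conditioned on; phi is a chain and phi is not conditioned on; lam is a collider and lam is conditioned on, which opens it — no node blocks this path, so it is active.
Path 4: theta → eta ← delta → phi → lam ← rho ← beta
  eta is a collider and eta is conditioned on, which opens it; delta is a fork and delta is not conditioned on; phi is a chain and phi is not conditioned on; lam is a collider and lam is conditioned on, which opens it; rho is a chain and rho is not conditioned on — no node blocks this path, so it is active.
At least one path is unblocked, so d-separation fails.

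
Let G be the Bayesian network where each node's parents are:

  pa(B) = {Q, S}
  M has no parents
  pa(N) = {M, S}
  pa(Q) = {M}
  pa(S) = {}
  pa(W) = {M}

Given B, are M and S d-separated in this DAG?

Enumerating the 2 paths from M to S and testing each for blocking by {B}:
Path 1: M → N ← S
  N is a collider here and neither N nor any of its descendants is conditioned on, so the collider stays closed — the path is blocked at N.
Path 2: M → Q → B ← S
  Q is a chain and Q is not conditioned on; B is a collider and B is conditioned on, which opens it — no node blocks this path, so it is active.
Since the path M → Q → B ← S is active, M and S are not d-separated given {B}.

No — M and S are not d-separated given {B}.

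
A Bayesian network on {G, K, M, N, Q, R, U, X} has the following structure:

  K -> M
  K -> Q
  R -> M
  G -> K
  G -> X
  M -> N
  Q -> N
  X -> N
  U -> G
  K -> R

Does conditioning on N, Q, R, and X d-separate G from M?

6 paths connect G and M; each must be blocked for d-separation to hold:
  1. G → K → Q → N ← M — K:chain[open]; Q:chain[blocks]; N:collider[open] ⇒ blocked
  2. G → K → R → M — K:chain[open]; R:chain[blocks] ⇒ blocked
  3. G → K → M — K:chain[open] ⇒ active
  4. G → X → N ← Q ← K → R → M — X:chain[blocks]; N:collider[open]; Q:chain[blocks]; K:fork[open]; R:chain[blocks] ⇒ blocked
  5. G → X → N ← Q ← K → M — X:chain[blocks]; N:collider[open]; Q:chain[blocks]; K:fork[open] ⇒ blocked
  6. G → X → N ← M — X:chain[blocks]; N:collider[open] ⇒ blocked
Because an active path exists, G and M are not d-separated.

No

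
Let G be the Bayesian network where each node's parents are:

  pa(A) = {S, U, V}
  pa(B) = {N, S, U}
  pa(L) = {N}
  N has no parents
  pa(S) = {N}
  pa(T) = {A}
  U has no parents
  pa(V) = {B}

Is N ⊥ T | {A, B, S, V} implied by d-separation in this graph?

We examine all 6 paths between N and T:
Path 1: N → S → A → T
  S is a chain here and S is conditioned on, so the path is blocked at S.
Path 2: N → S → B ← U → A → T
  S is a chain here and S is conditioned on, so the path is blocked at S.
Path 3: N → S → B → V → A → T
  S is a chain here and S is conditioned on, so the path is blocked at S.
Path 4: N → B ← S → A → T
  S is a fork here and S is conditioned on, so the path is blocked at S.
Path 5: N → B ← U → A → T
  A is a chain here and A is conditioned on, so the path is blocked at A.
Path 6: N → B → V → A → T
  B is a chain here and B is conditioned on, so the path is blocked at B.
Every path is blocked, so N and T are d-separated given {A, B, S, V}.

Yes — N and T are d-separated given {A, B, S, V}.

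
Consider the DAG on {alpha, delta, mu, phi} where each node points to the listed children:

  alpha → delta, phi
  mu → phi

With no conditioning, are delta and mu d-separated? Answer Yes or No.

Yes

Only one path connects delta and mu:
Path 1: delta ← alpha → phi ← mu
  phi is a collider here and neither phi nor any of its descendants is conditioned on, so the collider stays closed — the path is blocked at phi.
Every path is blocked, so delta and mu are d-separated given ∅.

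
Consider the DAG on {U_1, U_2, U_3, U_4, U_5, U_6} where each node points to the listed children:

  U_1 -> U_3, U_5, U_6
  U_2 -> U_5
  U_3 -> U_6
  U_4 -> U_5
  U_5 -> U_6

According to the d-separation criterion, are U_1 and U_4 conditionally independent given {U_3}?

Yes — U_1 and U_4 are d-separated given {U_3}.

Enumerating the 3 paths from U_1 to U_4 and testing each for blocking by {U_3}:
Path 1: U_1 → U_3 → U_6 ← U_5 ← U_4
  U_3 is a chain here and U_3 is conditioned on, so the path is blocked at U_3.
Path 2: U_1 → U_5 ← U_4
  U_5 is a collider here and neither U_5 nor any of its descendants is conditioned on, so the collider stays closed — the path is blocked at U_5.
Path 3: U_1 → U_6 ← U_5 ← U_4
  U_6 is a collider here and neither U_6 nor any of its descendants is conditioned on, so the collider stays closed — the path is blocked at U_6.
Since every path is blocked, d-separation holds.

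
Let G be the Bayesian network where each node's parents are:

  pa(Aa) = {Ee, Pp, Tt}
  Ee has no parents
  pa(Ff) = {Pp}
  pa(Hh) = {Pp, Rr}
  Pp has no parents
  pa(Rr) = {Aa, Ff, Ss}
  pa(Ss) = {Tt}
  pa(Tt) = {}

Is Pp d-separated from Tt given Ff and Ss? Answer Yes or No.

We examine all 6 paths between Pp and Tt:
Path 1: Pp → Hh ← Rr ← Aa ← Tt
  Hh is a collider here and neither Hh nor any of its descendants is conditioned on, so the collider stays closed — the path is blocked at Hh.
Path 2: Pp → Hh ← Rr ← Ss ← Tt
  Hh is a collider here and neither Hh nor any of its descendants is conditioned on, so the collider stays closed — the path is blocked at Hh.
Path 3: Pp → Aa → Rr ← Ss ← Tt
  Rr is a collider here and neither Rr nor any of its descendants is conditioned on, so the collider stays closed — the path is blocked at Rr.
Path 4: Pp → Aa ← Tt
  Aa is a collider here and neither Aa nor any of its descendants is conditioned on, so the collider stays closed — the path is blocked at Aa.
Path 5: Pp → Ff → Rr ← Aa ← Tt
  Ff is a chain here and Ff is conditioned on, so the path is blocked at Ff.
Path 6: Pp → Ff → Rr ← Ss ← Tt
  Ff is a chain here and Ff is conditioned on, so the path is blocked at Ff.
Every path is blocked, so Pp and Tt are d-separated given {Ff, Ss}.

Yes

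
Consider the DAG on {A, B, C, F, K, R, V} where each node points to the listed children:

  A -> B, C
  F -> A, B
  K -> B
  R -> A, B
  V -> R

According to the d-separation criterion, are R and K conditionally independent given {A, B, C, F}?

No

We examine all 3 paths between R and K:
Path 1: R → B ← K
  B is a collider and B is conditioned on, which opens it — no node blocks this path, so it is active.
Path 2: R → A → B ← K
  A is a chain here and A is conditioned on, so the path is blocked at A.
Path 3: R → A ← F → B ← K
  F is a fork here and F is conditioned on, so the path is blocked at F.
Since the path R → B ← K is active, R and K are not d-separated given {A, B, C, F}.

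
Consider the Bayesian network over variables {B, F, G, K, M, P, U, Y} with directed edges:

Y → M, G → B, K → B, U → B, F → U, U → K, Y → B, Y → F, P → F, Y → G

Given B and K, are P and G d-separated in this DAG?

Enumerating the 6 paths from P to G and testing each for blocking by {B, K}:
Path 1: P → F ← Y → G
  F is a collider and its descendant K is conditioned on, which opens it; Y is a fork and Y is not conditioned on — no node blocks this path, so it is active.
Path 2: P → F ← Y → B ← G
  F is a collider and its descendant K is conditioned on, which opens it; Y is a fork and Y is not conditioned on; B is a collider and B is conditioned on, which opens it — no node blocks this path, so it is active.
Path 3: P → F → U → K → B ← Y → G
  K is a chain here and K is conditioned on, so the path is blocked at K.
Path 4: P → F → U → K → B ← G
  K is a chain here and K is conditioned on, so the path is blocked at K.
Path 5: P → F → U → B ← Y → G
  F is a chain and F is not conditioned on; U is a chain and U is not conditioned on; B is a collider and B is conditioned on, which opens it; Y is a fork and Y is not conditioned on — no node blocks this path, so it is active.
Path 6: P → F → U → B ← G
  F is a chain and F is not conditioned on; U is a chain and U is not conditioned on; B is a collider and B is conditioned on, which opens it — no node blocks this path, so it is active.
Since the path P → F ← Y → G is active, P and G are not d-separated given {B, K}.

No — P and G are not d-separated given {B, K}.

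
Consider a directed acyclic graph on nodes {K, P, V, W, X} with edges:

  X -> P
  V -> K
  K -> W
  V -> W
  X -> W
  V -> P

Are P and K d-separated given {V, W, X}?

Yes

We examine all 4 paths between P and K:
Path 1: P ← V → W ← K
  V is a fork here and V is conditioned on, so the path is blocked at V.
Path 2: P ← V → K
  V is a fork here and V is conditioned on, so the path is blocked at V.
Path 3: P ← X → W ← V → K
  X is a fork here and X is conditioned on, so the path is blocked at X.
Path 4: P ← X → W ← K
  X is a fork here and X is conditioned on, so the path is blocked at X.
Since every path is blocked, d-separation holds.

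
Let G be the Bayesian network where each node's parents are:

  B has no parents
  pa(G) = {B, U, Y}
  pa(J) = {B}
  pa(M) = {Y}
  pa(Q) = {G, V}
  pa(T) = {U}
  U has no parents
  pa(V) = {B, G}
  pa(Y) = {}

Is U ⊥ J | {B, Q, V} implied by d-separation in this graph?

Yes

Enumerating the 3 paths from U to J and testing each for blocking by {B, Q, V}:
  1. U → G ← B → J — G:collider[open]; B:fork[blocks] ⇒ blocked
  2. U → G → Q ← V ← B → J — G:chain[open]; Q:collider[open]; V:chain[blocks]; B:fork[blocks] ⇒ blocked
  3. U → G → V ← B → J — G:chain[open]; V:collider[open]; B:fork[blocks] ⇒ blocked
Every path is blocked, so U and J are d-separated given {B, Q, V}.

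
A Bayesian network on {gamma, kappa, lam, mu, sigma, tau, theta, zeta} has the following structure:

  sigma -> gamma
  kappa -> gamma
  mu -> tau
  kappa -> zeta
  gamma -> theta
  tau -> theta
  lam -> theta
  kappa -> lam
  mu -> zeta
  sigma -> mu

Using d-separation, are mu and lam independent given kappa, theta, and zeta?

No

6 paths connect mu and lam; each must be blocked for d-separation to hold:
  1. mu → tau → theta ← gamma ← kappa → lam — tau:chain[open]; theta:collider[open]; gamma:chain[open]; kappa:fork[blocks] ⇒ blocked
  2. mu → tau → theta ← lam — tau:chain[open]; theta:collider[open] ⇒ active
  3. mu → zeta ← kappa → gamma → theta ← lam — zeta:collider[open]; kappa:fork[blocks]; gamma:chain[open]; theta:collider[open] ⇒ blocked
  4. mu → zeta ← kappa → lam — zeta:collider[open]; kappa:fork[blocks] ⇒ blocked
  5. mu ← sigma → gamma → theta ← lam — sigma:fork[open]; gamma:chain[open]; theta:collider[open] ⇒ active
  6. mu ← sigma → gamma ← kappa → lam — sigma:fork[open]; gamma:collider[open]; kappa:fork[blocks] ⇒ blocked
At least one path is unblocked, so d-separation fails.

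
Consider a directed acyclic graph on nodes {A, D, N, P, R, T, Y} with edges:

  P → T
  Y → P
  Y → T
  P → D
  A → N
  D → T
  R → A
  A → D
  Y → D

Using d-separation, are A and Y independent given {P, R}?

We examine all 5 paths between A and Y:
Path 1: A → D ← Y
  D is a collider here and neither D nor any of its descendants is conditioned on, so the collider stays closed — the path is blocked at D.
Path 2: A → D → T ← Y
  T is a collider here and neither T nor any of its descendants is conditioned on, so the collider stays closed — the path is blocked at T.
Path 3: A → D → T ← P ← Y
  T is a collider here and neither T nor any of its descendants is conditioned on, so the collider stays closed — the path is blocked at T.
Path 4: A → D ← P ← Y
  D is a collider here and neither D nor any of its descendants is conditioned on, so the collider stays closed — the path is blocked at D.
Path 5: A → D ← P → T ← Y
  D is a collider here and neither D nor any of its descendants is conditioned on, so the collider stays closed — the path is blocked at D.
All paths are blocked; A ⊥ Y | {P, R} holds.

Yes — A and Y are d-separated given {P, R}.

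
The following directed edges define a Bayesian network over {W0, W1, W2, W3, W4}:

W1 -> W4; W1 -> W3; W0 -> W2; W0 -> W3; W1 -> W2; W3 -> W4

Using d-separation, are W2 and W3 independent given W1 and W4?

3 paths connect W2 and W3; each must be blocked for d-separation to hold:
Path 1: W2 ← W1 → W4 ← W3
  W1 is a fork here and W1 is conditioned on, so the path is blocked at W1.
Path 2: W2 ← W1 → W3
  W1 is a fork here and W1 is conditioned on, so the path is blocked at W1.
Path 3: W2 ← W0 → W3
  W0 is a fork and W0 is not conditioned on — no node blocks this path, so it is active.
At least one path is unblocked, so d-separation fails.

No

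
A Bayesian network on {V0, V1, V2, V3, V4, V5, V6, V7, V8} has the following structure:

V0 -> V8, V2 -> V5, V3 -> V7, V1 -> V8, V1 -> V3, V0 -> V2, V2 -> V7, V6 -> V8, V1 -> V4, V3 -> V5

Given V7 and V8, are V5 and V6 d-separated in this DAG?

We examine all 4 paths between V5 and V6:
Path 1: V5 ← V2 ← V0 → V8 ← V6
  V2 is a chain and V2 is not conditioned on; V0 is a fork and V0 is not conditioned on; V8 is a collider and V8 is conditioned on, which opens it — no node blocks this path, so it is active.
Path 2: V5 ← V2 → V7 ← V3 ← V1 → V8 ← V6
  V2 is a fork and V2 is not conditioned on; V7 is a collider and V7 is conditioned on, which opens it; V3 is a chain and V3 is not conditioned on; V1 is a fork and V1 is not conditioned on; V8 is a collider and V8 is conditioned on, which opens it — no node blocks this path, so it is active.
Path 3: V5 ← V3 → V7 ← V2 ← V0 → V8 ← V6
  V3 is a fork and V3 is not conditioned on; V7 is a collider and V7 is conditioned on, which opens it; V2 is a chain and V2 is not conditioned on; V0 is a fork and V0 is not conditioned on; V8 is a collider and V8 is conditioned on, which opens it — no node blocks this path, so it is active.
Path 4: V5 ← V3 ← V1 → V8 ← V6
  V3 is a chain and V3 is not conditioned on; V1 is a fork and V1 is not conditioned on; V8 is a collider and V8 is conditioned on, which opens it — no node blocks this path, so it is active.
At least one path is unblocked, so d-separation fails.

No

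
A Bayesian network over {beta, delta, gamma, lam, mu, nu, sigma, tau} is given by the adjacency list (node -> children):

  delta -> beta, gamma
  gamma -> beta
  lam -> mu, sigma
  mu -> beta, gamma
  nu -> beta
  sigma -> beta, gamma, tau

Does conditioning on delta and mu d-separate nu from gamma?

Yes

Enumerating the 6 paths from nu to gamma and testing each for blocking by {delta, mu}:
  1. nu → beta ← sigma ← lam → mu → gamma — beta:collider[blocks]; sigma:chain[open]; lam:fork[open]; mu:chain[blocks] ⇒ blocked
  2. nu → beta ← sigma → gamma — beta:collider[blocks]; sigma:fork[open] ⇒ blocked
  3. nu → beta ← gamma — beta:collider[blocks] ⇒ blocked
  4. nu → beta ← delta → gamma — beta:collider[blocks]; delta:fork[blocks] ⇒ blocked
  5. nu → beta ← mu ← lam → sigma → gamma — beta:collider[blocks]; mu:chain[blocks]; lam:fork[open]; sigma:chain[open] ⇒ blocked
  6. nu → beta ← mu → gamma — beta:collider[blocks]; mu:fork[blocks] ⇒ blocked
Every path is blocked, so nu and gamma are d-separated given {delta, mu}.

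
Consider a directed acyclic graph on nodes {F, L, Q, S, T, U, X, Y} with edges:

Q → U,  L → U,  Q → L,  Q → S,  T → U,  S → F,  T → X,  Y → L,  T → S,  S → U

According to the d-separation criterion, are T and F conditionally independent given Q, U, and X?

No — T and F are not d-separated given {Q, U, X}.

We examine all 4 paths between T and F:
  1. T → U ← L ← Q → S → F — U:collider[open]; L:chain[open]; Q:fork[blocks]; S:chain[open] ⇒ blocked
  2. T → U ← Q → S → F — U:collider[open]; Q:fork[blocks]; S:chain[open] ⇒ blocked
  3. T → U ← S → F — U:collider[open]; S:fork[open] ⇒ active
  4. T → S → F — S:chain[open] ⇒ active
Since the path T → U ← S → F is active, T and F are not d-separated given {Q, U, X}.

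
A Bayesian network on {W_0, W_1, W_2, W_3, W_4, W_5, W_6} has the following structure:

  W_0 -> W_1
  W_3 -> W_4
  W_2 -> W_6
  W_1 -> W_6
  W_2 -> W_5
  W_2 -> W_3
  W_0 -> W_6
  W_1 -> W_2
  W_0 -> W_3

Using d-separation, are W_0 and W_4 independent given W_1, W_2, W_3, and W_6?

5 paths connect W_0 and W_4; each must be blocked for d-separation to hold:
  1. W_0 → W_6 ← W_2 → W_3 → W_4 — W_6:collider[open]; W_2:fork[blocks]; W_3:chain[blocks] ⇒ blocked
  2. W_0 → W_6 ← W_1 → W_2 → W_3 → W_4 — W_6:collider[open]; W_1:fork[blocks]; W_2:chain[blocks]; W_3:chain[blocks] ⇒ blocked
  3. W_0 → W_1 → W_6 ← W_2 → W_3 → W_4 — W_1:chain[blocks]; W_6:collider[open]; W_2:fork[blocks]; W_3:chain[blocks] ⇒ blocked
  4. W_0 → W_1 → W_2 → W_3 → W_4 — W_1:chain[blocks]; W_2:chain[blocks]; W_3:chain[blocks] ⇒ blocked
  5. W_0 → W_3 → W_4 — W_3:chain[blocks] ⇒ blocked
Since every path is blocked, d-separation holds.

Yes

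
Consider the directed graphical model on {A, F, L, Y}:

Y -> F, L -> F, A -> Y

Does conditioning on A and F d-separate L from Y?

No

Only one path connects L and Y:
Path 1: L → F ← Y
  F is a collider and F is conditioned on, which opens it — no node blocks this path, so it is active.
At least one path is unblocked, so d-separation fails.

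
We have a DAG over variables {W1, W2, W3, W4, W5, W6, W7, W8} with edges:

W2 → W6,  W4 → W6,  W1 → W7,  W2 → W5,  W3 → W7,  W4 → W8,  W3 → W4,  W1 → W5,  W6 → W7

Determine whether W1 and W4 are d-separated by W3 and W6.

There are 4 undirected paths between W1 and W4; checking each against the conditioning set {W3, W6}:
Path 1: W1 → W5 ← W2 → W6 ← W4
  W5 is a collider here and neither W5 nor any of its descendants is conditioned on, so the collider stays closed — the path is blocked at W5.
Path 2: W1 → W5 ← W2 → W6 → W7 ← W3 → W4
  W5 is a collider here and neither W5 nor any of its descendants is conditioned on, so the collider stays closed — the path is blocked at W5.
Path 3: W1 → W7 ← W3 → W4
  W7 is a collider here and neither W7 nor any of its descendants is conditioned on, so the collider stays closed — the path is blocked at W7.
Path 4: W1 → W7 ← W6 ← W4
  W7 is a collider here and neither W7 nor any of its descendants is conditioned on, so the collider stays closed — the path is blocked at W7.
Since every path is blocked, d-separation holds.

Yes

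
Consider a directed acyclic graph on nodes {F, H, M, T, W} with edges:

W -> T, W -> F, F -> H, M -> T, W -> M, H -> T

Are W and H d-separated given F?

Enumerating the 3 paths from W to H and testing each for blocking by {F}:
  1. W → F → H — F:chain[blocks] ⇒ blocked
  2. W → T ← H — T:collider[blocks] ⇒ blocked
  3. W → M → T ← H — M:chain[open]; T:collider[blocks] ⇒ blocked
All paths are blocked; W ⊥ H | {F} holds.

Yes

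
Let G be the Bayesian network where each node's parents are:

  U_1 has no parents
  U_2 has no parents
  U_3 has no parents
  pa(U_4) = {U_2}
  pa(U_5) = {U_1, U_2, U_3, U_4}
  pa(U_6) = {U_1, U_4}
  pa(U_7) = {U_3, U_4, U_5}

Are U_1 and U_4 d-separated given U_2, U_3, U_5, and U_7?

No

We examine all 5 paths between U_1 and U_4:
Path 1: U_1 → U_5 ← U_4
  U_5 is a collider and U_5 is conditioned on, which opens it — no node blocks this path, so it is active.
Path 2: U_1 → U_5 → U_7 ← U_4
  U_5 is a chain here and U_5 is conditioned on, so the path is blocked at U_5.
Path 3: U_1 → U_5 ← U_2 → U_4
  U_2 is a fork here and U_2 is conditioned on, so the path is blocked at U_2.
Path 4: U_1 → U_5 ← U_3 → U_7 ← U_4
  U_3 is a fork here and U_3 is conditioned on, so the path is blocked at U_3.
Path 5: U_1 → U_6 ← U_4
  U_6 is a collider here and neither U_6 nor any of its descendants is conditioned on, so the collider stays closed — the path is blocked at U_6.
Since the path U_1 → U_5 ← U_4 is active, U_1 and U_4 are not d-separated given {U_2, U_3, U_5, U_7}.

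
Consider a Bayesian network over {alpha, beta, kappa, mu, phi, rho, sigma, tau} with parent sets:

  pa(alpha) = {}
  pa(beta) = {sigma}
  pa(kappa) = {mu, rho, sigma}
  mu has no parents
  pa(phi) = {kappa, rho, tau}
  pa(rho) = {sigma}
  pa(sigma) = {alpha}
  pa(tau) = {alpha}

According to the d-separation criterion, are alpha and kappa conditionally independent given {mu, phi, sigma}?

No — alpha and kappa are not d-separated given {mu, phi, sigma}.

We examine all 6 paths between alpha and kappa:
Path 1: alpha → sigma → kappa
  sigma is a chain here and sigma is conditioned on, so the path is blocked at sigma.
Path 2: alpha → sigma → rho → kappa
  sigma is a chain here and sigma is conditioned on, so the path is blocked at sigma.
Path 3: alpha → sigma → rho → phi ← kappa
  sigma is a chain here and sigma is conditioned on, so the path is blocked at sigma.
Path 4: alpha → tau → phi ← kappa
  tau is a chain and tau is not conditioned on; phi is a collider and phi is conditioned on, which opens it — no node blocks this path, so it is active.
Path 5: alpha → tau → phi ← rho → kappa
  tau is a chain and tau is not conditioned on; phi is a collider and phi is conditioned on, which opens it; rho is a fork and rho is not conditioned on — no node blocks this path, so it is active.
Path 6: alpha → tau → phi ← rho ← sigma → kappa
  sigma is a fork here and sigma is conditioned on, so the path is blocked at sigma.
Since the path alpha → tau → phi ← kappa is active, alpha and kappa are not d-separated given {mu, phi, sigma}.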